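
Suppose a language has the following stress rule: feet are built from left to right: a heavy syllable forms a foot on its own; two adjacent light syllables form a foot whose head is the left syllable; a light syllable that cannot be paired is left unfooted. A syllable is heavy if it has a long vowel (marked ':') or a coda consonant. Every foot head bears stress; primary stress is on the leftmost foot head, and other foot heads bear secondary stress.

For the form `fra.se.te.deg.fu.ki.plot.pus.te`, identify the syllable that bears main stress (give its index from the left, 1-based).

1

Weights: 1 fra L, 2 se L, 3 te L, 4 deg H, 5 fu L, 6 ki L, 7 plot H, 8 pus H, 9 te L.
Parse left to right (heavy = foot alone; LL = one foot; stranded L unfooted): (ˈfra.se) te (ˈdeg) (ˈfu.ki) (ˈplot) (ˈpus) te.
Foot heads: 1, 4, 5, 7, 8.
Primary stress on the leftmost head = syllable 1.
Primary stress: syllable 1 → ˈfra.se.te.deg.fu.ki.plot.pus.te.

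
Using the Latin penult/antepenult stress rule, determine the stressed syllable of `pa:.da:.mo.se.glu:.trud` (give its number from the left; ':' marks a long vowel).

5

Classical Latin: stress the penult if heavy (long vowel or closed), else the antepenult.
Weights: 4 se L, 5 glu: H, 6 trud H.
The penult (syllable 5, glu:) is heavy, so it takes stress.
Stress on syllable 5: pa:.da:.mo.se.ˈglu:.trud.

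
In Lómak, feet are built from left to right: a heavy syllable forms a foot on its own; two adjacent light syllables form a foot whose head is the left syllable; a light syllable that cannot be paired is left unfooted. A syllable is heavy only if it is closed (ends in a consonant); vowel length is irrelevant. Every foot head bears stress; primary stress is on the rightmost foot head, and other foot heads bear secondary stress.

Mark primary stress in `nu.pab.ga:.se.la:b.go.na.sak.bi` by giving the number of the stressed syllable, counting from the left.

Weights: 1 nu L, 2 pab H, 3 ga: L, 4 se L, 5 la:b H, 6 go L, 7 na L, 8 sak H, 9 bi L.
Parse left to right (heavy = foot alone; LL = one foot; stranded L unfooted): nu (ˈpab) (ˈga:.se) (ˈla:b) (ˈgo.na) (ˈsak) bi.
Foot heads: 2, 3, 5, 6, 8.
Primary stress on the rightmost head = syllable 8.
Primary stress: syllable 8 → nu.pab.ga:.se.la:b.go.na.ˈsak.bi.

8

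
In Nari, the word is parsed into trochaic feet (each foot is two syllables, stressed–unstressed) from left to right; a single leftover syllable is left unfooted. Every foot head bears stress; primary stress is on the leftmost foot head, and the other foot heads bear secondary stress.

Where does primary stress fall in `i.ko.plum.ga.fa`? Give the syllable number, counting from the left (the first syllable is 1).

Parse left to right into trochaic (ˈσσ) feet: (ˈi.ko) (ˈplum.ga) fa. Syllable 5 is left unfooted.
Foot heads (stressed positions): 1, 3.
End Rule Leftmost: primary stress on the leftmost head = syllable 1.
Primary stress: syllable 1 → ˈi.ko.plum.ga.fa.

1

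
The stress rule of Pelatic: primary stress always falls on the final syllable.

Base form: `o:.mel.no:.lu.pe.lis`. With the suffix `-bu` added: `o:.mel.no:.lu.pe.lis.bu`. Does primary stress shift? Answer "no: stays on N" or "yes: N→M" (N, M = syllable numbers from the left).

yes: 6→7

Base `o:.mel.no:.lu.pe.lis` (6 syllables):
  The word has 6 syllables; the final syllable is syllable 6 (lis).
  → primary stress on syllable 6.
Suffixed `o:.mel.no:.lu.pe.lis.bu` (7 syllables):
  The word has 7 syllables; the final syllable is syllable 7 (bu).
  → primary stress on syllable 7.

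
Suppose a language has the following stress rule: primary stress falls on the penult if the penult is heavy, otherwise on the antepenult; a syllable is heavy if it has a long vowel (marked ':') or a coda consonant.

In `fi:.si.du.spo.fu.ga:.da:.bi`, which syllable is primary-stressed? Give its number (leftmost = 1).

Weights: 6 ga: H, 7 da: H, 8 bi L.
The penult (syllable 7, da:) is heavy, so it takes stress.
Primary stress: syllable 7 → fi:.si.du.spo.fu.ga:.ˈda:.bi.

7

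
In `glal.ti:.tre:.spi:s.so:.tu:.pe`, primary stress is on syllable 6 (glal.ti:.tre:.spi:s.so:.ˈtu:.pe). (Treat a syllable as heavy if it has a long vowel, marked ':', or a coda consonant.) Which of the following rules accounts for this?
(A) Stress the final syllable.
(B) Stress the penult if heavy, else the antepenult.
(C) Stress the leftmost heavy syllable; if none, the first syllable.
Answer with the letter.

B

Rule A → syllable 7 (observed: 6).
Rule B → syllable 6 ✓.
Rule C → syllable 1 (observed: 6).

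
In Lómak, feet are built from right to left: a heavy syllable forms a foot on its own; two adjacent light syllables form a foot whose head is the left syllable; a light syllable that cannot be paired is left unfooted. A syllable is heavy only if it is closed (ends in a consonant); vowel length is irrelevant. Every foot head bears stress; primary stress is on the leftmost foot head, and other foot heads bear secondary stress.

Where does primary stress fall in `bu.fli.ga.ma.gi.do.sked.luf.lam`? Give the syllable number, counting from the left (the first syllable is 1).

1

Weights: 1 bu L, 2 fli L, 3 ga L, 4 ma L, 5 gi L, 6 do L, 7 sked H, 8 luf H, 9 lam H.
Parse right to left (heavy = foot alone; LL = one foot; stranded L unfooted): (ˈbu.fli) (ˈga.ma) (ˈgi.do) (ˈsked) (ˈluf) (ˈlam).
Foot heads: 1, 3, 5, 7, 8, 9.
Primary stress on the leftmost head = syllable 1.
Primary stress: syllable 1 → ˈbu.fli.ga.ma.gi.do.sked.luf.lam.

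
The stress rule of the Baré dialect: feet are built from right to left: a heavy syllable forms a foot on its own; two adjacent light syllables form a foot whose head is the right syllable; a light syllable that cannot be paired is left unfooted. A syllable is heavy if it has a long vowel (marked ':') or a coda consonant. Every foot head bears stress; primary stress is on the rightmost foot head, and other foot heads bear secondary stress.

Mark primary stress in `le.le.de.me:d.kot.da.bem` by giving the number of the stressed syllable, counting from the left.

Weights: 1 le L, 2 le L, 3 de L, 4 me:d H, 5 kot H, 6 da L, 7 bem H.
Parse right to left (heavy = foot alone; LL = one foot; stranded L unfooted): le (le.ˈde) (ˈme:d) (ˈkot) da (ˈbem).
Foot heads: 3, 4, 5, 7.
Primary stress on the rightmost head = syllable 7.
Primary stress: syllable 7 → le.le.de.me:d.kot.da.ˈbem.

7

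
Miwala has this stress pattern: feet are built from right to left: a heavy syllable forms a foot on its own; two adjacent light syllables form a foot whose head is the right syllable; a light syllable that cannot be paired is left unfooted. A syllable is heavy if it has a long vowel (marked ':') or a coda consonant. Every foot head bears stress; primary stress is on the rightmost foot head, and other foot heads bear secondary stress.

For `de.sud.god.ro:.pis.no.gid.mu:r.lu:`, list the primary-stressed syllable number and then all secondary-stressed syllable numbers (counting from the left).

primary 9, secondary 2, 3, 4, 5, 7, 8

Weights: 1 de L, 2 sud H, 3 god H, 4 ro: H, 5 pis H, 6 no L, 7 gid H, 8 mu:r H, 9 lu: H.
Parse right to left (heavy = foot alone; LL = one foot; stranded L unfooted): de (ˈsud) (ˈgod) (ˈro:) (ˈpis) no (ˈgid) (ˈmu:r) (ˈlu:).
Foot heads: 2, 3, 4, 5, 7, 8, 9.
Primary stress on the rightmost head = syllable 9.
Secondary stress on 2, 3, 4, 5, 7, 8: de.ˌsud.ˌgod.ˌro:.ˌpis.no.ˌgid.ˌmu:r.ˈlu:.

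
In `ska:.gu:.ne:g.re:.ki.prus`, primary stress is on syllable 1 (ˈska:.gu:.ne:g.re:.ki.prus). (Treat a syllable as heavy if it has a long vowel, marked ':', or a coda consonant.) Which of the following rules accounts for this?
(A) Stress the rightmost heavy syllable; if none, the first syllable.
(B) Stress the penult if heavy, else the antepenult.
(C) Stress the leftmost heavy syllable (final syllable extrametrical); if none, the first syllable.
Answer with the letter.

C

Rule A → syllable 6 (observed: 1).
Rule B → syllable 4 (observed: 1).
Rule C → syllable 1 ✓.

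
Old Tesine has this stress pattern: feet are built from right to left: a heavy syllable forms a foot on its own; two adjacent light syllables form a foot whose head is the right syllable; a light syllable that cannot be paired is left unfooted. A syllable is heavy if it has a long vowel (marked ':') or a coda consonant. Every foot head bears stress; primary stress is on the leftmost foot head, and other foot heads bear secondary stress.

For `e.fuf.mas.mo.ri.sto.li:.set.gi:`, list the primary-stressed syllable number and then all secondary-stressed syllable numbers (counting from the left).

primary 2, secondary 3, 6, 7, 8, 9

Weights: 1 e L, 2 fuf H, 3 mas H, 4 mo L, 5 ri L, 6 sto L, 7 li: H, 8 set H, 9 gi: H.
Parse right to left (heavy = foot alone; LL = one foot; stranded L unfooted): e (ˈfuf) (ˈmas) mo (ri.ˈsto) (ˈli:) (ˈset) (ˈgi:).
Foot heads: 2, 3, 6, 7, 8, 9.
Primary stress on the leftmost head = syllable 2.
Secondary stress on 3, 6, 7, 8, 9: e.ˈfuf.ˌmas.mo.ri.ˌsto.ˌli:.ˌset.ˌgi:.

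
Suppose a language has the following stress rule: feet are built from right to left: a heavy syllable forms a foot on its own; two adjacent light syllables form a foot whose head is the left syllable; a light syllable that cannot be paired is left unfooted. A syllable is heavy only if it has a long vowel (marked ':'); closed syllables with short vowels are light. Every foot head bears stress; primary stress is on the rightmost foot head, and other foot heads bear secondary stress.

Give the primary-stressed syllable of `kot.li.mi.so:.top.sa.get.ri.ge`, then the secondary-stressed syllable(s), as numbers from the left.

primary 8, secondary 2, 4, 6

Weights: 1 kot L, 2 li L, 3 mi L, 4 so: H, 5 top L, 6 sa L, 7 get L, 8 ri L, 9 ge L.
Parse right to left (heavy = foot alone; LL = one foot; stranded L unfooted): kot (ˈli.mi) (ˈso:) top (ˈsa.get) (ˈri.ge).
Foot heads: 2, 4, 6, 8.
Primary stress on the rightmost head = syllable 8.
Secondary stress on 2, 4, 6: kot.ˌli.mi.ˌso:.top.ˌsa.get.ˈri.ge.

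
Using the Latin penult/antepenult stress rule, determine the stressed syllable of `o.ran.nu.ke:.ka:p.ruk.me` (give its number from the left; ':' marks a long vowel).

6

Classical Latin: stress the penult if heavy (long vowel or closed), else the antepenult.
Weights: 5 ka:p H, 6 ruk H, 7 me L.
The penult (syllable 6, ruk) is heavy, so it takes stress.
Stress on syllable 6: o.ran.nu.ke:.ka:p.ˈruk.me.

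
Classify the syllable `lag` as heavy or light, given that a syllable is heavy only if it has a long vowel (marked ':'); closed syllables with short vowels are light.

light

`lag`: short vowel, closed (coda /g/). Short vowel → light.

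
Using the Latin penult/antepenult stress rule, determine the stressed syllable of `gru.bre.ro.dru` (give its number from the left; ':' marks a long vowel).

Classical Latin: stress the penult if heavy (long vowel or closed), else the antepenult.
Weights: 2 bre L, 3 ro L, 4 dru L.
The penult (syllable 3, ro) is light, so stress falls on the antepenult (syllable 2, bre).
Stress on syllable 2: gru.ˈbre.ro.dru.

2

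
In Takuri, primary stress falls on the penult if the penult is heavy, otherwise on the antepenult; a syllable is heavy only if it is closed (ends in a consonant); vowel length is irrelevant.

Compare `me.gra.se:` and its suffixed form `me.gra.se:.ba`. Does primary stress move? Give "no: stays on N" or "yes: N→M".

yes: 1→2

Base `me.gra.se:` (3 syllables):
  Weights: 1 me L, 2 gra L, 3 se: L.
  The penult (syllable 2, gra) is light, so stress falls on the antepenult (syllable 1, me).
  → primary stress on syllable 1.
Suffixed `me.gra.se:.ba` (4 syllables):
  Weights: 2 gra L, 3 se: L, 4 ba L.
  The penult (syllable 3, se:) is light, so stress falls on the antepenult (syllable 2, gra).
  → primary stress on syllable 2.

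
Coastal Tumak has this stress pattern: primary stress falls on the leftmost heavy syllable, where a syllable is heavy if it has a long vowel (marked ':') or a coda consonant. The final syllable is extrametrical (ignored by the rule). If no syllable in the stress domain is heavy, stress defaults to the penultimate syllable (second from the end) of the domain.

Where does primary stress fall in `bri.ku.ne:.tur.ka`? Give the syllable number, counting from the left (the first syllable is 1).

The final syllable (5, ka) is extrametrical; the stress domain is syllables 1–4.
Weights: 1 bri L, 2 ku L, 3 ne: H, 4 tur H.
Heavy syllables in the domain: 3, 4. The leftmost is syllable 3 (ne:).
Primary stress: syllable 3 → bri.ku.ˈne:.tur.ka.

3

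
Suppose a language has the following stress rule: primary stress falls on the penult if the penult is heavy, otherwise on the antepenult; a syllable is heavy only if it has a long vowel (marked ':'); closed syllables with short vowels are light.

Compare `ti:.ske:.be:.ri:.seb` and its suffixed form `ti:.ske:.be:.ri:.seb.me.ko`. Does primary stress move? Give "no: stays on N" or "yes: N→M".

Base `ti:.ske:.be:.ri:.seb` (5 syllables):
  Weights: 3 be: H, 4 ri: H, 5 seb L.
  The penult (syllable 4, ri:) is heavy, so it takes stress.
  → primary stress on syllable 4.
Suffixed `ti:.ske:.be:.ri:.seb.me.ko` (7 syllables):
  Weights: 5 seb L, 6 me L, 7 ko L.
  The penult (syllable 6, me) is light, so stress falls on the antepenult (syllable 5, seb).
  → primary stress on syllable 5.

yes: 4→5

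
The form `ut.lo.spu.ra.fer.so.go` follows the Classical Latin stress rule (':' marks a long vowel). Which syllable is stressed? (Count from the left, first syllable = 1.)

Classical Latin: stress the penult if heavy (long vowel or closed), else the antepenult.
Weights: 5 fer H, 6 so L, 7 go L.
The penult (syllable 6, so) is light, so stress falls on the antepenult (syllable 5, fer).
Stress on syllable 5: ut.lo.spu.ra.ˈfer.so.go.

5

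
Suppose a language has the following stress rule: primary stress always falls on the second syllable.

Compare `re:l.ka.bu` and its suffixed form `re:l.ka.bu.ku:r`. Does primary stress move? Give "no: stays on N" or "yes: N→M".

Base `re:l.ka.bu` (3 syllables):
  The word has 3 syllables; the second syllable is syllable 2 (ka).
  → primary stress on syllable 2.
Suffixed `re:l.ka.bu.ku:r` (4 syllables):
  The word has 4 syllables; the second syllable is syllable 2 (ka).
  → primary stress on syllable 2.

no: stays on 2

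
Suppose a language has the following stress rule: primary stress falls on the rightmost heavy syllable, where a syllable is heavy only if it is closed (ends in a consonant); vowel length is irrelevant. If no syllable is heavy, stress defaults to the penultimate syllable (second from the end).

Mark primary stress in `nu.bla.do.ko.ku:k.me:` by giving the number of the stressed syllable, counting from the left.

Weights: 1 nu L, 2 bla L, 3 do L, 4 ko L, 5 ku:k H, 6 me: L.
Heavy syllables in the domain: 5. The rightmost is syllable 5 (ku:k).
Primary stress: syllable 5 → nu.bla.do.ko.ˈku:k.me:.

5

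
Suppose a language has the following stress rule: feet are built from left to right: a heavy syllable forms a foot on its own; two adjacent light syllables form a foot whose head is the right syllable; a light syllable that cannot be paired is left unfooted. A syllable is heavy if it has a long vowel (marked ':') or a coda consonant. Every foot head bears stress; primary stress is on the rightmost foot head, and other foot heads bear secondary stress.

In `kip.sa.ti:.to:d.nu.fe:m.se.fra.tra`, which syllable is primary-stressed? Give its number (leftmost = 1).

8

Weights: 1 kip H, 2 sa L, 3 ti: H, 4 to:d H, 5 nu L, 6 fe:m H, 7 se L, 8 fra L, 9 tra L.
Parse left to right (heavy = foot alone; LL = one foot; stranded L unfooted): (ˈkip) sa (ˈti:) (ˈto:d) nu (ˈfe:m) (se.ˈfra) tra.
Foot heads: 1, 3, 4, 6, 8.
Primary stress on the rightmost head = syllable 8.
Primary stress: syllable 8 → kip.sa.ti:.to:d.nu.fe:m.se.ˈfra.tra.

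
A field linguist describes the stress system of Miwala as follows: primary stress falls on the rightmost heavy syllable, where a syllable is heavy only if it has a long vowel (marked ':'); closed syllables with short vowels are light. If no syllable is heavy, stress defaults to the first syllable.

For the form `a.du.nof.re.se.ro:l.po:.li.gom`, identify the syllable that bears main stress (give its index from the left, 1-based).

Weights: 1 a L, 2 du L, 3 nof L, 4 re L, 5 se L, 6 ro:l H, 7 po: H, 8 li L, 9 gom L.
Heavy syllables in the domain: 6, 7. The rightmost is syllable 7 (po:).
Primary stress: syllable 7 → a.du.nof.re.se.ro:l.ˈpo:.li.gom.

7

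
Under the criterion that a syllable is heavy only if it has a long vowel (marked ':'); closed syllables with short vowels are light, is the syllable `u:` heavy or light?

`u:`: long vowel, open (no coda). Long vowel → heavy.

heavy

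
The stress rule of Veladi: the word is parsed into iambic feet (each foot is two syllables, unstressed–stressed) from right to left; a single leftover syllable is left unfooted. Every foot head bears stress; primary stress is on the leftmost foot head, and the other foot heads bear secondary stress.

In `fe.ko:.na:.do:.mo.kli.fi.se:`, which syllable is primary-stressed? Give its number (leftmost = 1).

2

Parse right to left into iambic (σˈσ) feet: (fe.ˈko:) (na:.ˈdo:) (mo.ˈkli) (fi.ˈse:).
Foot heads (stressed positions): 2, 4, 6, 8.
End Rule Leftmost: primary stress on the leftmost head = syllable 2.
Primary stress: syllable 2 → fe.ˈko:.na:.do:.mo.kli.fi.se:.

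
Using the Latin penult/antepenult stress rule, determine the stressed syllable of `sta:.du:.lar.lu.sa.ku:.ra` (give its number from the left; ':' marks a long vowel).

6

Classical Latin: stress the penult if heavy (long vowel or closed), else the antepenult.
Weights: 5 sa L, 6 ku: H, 7 ra L.
The penult (syllable 6, ku:) is heavy, so it takes stress.
Stress on syllable 6: sta:.du:.lar.lu.sa.ˈku:.ra.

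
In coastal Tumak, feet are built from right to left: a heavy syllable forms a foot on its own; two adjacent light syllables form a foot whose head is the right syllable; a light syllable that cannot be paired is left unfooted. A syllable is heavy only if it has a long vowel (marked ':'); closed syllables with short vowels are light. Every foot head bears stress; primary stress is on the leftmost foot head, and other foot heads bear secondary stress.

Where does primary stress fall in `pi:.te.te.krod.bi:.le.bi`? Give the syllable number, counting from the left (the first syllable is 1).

Weights: 1 pi: H, 2 te L, 3 te L, 4 krod L, 5 bi: H, 6 le L, 7 bi L.
Parse right to left (heavy = foot alone; LL = one foot; stranded L unfooted): (ˈpi:) te (te.ˈkrod) (ˈbi:) (le.ˈbi).
Foot heads: 1, 4, 5, 7.
Primary stress on the leftmost head = syllable 1.
Primary stress: syllable 1 → ˈpi:.te.te.krod.bi:.le.bi.

1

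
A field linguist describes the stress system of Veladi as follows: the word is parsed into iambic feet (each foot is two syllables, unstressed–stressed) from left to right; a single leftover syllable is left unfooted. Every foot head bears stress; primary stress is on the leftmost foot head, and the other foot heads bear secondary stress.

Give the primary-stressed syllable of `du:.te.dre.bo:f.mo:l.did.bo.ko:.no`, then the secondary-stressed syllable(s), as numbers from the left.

primary 2, secondary 4, 6, 8

Parse left to right into iambic (σˈσ) feet: (du:.ˈte) (dre.ˈbo:f) (mo:l.ˈdid) (bo.ˈko:) no. Syllable 9 is left unfooted.
Foot heads (stressed positions): 2, 4, 6, 8.
End Rule Leftmost: primary stress on the leftmost head = syllable 2.
Secondary stress on 4, 6, 8: du:.ˈte.dre.ˌbo:f.mo:l.ˌdid.bo.ˌko:.no.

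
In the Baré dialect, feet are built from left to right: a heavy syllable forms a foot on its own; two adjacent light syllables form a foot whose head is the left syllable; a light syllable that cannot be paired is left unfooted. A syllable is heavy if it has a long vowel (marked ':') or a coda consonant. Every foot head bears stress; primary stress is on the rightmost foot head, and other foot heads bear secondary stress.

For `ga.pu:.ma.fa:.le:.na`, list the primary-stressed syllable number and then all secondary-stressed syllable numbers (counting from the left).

primary 5, secondary 2, 4

Weights: 1 ga L, 2 pu: H, 3 ma L, 4 fa: H, 5 le: H, 6 na L.
Parse left to right (heavy = foot alone; LL = one foot; stranded L unfooted): ga (ˈpu:) ma (ˈfa:) (ˈle:) na.
Foot heads: 2, 4, 5.
Primary stress on the rightmost head = syllable 5.
Secondary stress on 2, 4: ga.ˌpu:.ma.ˌfa:.ˈle:.na.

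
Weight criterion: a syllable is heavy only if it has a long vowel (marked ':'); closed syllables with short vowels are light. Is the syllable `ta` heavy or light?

light

`ta`: short vowel, open (no coda). Short vowel → light.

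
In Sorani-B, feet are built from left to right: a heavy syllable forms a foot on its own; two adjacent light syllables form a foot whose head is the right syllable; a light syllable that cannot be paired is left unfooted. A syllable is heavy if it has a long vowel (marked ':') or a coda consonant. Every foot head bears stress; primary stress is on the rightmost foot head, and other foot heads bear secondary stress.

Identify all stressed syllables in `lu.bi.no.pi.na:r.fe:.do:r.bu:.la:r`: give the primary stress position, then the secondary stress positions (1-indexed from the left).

Weights: 1 lu L, 2 bi L, 3 no L, 4 pi L, 5 na:r H, 6 fe: H, 7 do:r H, 8 bu: H, 9 la:r H.
Parse left to right (heavy = foot alone; LL = one foot; stranded L unfooted): (lu.ˈbi) (no.ˈpi) (ˈna:r) (ˈfe:) (ˈdo:r) (ˈbu:) (ˈla:r).
Foot heads: 2, 4, 5, 6, 7, 8, 9.
Primary stress on the rightmost head = syllable 9.
Secondary stress on 2, 4, 5, 6, 7, 8: lu.ˌbi.no.ˌpi.ˌna:r.ˌfe:.ˌdo:r.ˌbu:.ˈla:r.

primary 9, secondary 2, 4, 5, 6, 7, 8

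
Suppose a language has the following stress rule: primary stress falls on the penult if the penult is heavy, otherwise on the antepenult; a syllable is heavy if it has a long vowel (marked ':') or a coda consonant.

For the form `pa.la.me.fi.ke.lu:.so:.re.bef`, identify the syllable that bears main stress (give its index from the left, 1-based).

7

Weights: 7 so: H, 8 re L, 9 bef H.
The penult (syllable 8, re) is light, so stress falls on the antepenult (syllable 7, so:).
Primary stress: syllable 7 → pa.la.me.fi.ke.lu:.ˈso:.re.bef.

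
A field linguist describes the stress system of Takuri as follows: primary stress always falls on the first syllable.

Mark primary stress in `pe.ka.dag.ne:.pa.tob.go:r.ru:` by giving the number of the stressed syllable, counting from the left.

The word has 8 syllables; the first syllable is syllable 1 (pe).
Primary stress: syllable 1 → ˈpe.ka.dag.ne:.pa.tob.go:r.ru:.

1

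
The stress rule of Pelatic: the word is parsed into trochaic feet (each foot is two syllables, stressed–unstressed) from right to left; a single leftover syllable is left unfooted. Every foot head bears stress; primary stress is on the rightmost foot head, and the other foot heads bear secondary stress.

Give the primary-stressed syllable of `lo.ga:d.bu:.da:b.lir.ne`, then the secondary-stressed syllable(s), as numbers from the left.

primary 5, secondary 1, 3

Parse right to left into trochaic (ˈσσ) feet: (ˈlo.ga:d) (ˈbu:.da:b) (ˈlir.ne).
Foot heads (stressed positions): 1, 3, 5.
End Rule Rightmost: primary stress on the rightmost head = syllable 5.
Secondary stress on 1, 3: ˌlo.ga:d.ˌbu:.da:b.ˈlir.ne.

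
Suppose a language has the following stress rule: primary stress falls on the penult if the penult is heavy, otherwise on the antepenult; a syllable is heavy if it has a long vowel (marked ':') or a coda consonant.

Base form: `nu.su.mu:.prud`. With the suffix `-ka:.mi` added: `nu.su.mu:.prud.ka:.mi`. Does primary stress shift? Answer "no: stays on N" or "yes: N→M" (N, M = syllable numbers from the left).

yes: 3→5

Base `nu.su.mu:.prud` (4 syllables):
  Weights: 2 su L, 3 mu: H, 4 prud H.
  The penult (syllable 3, mu:) is heavy, so it takes stress.
  → primary stress on syllable 3.
Suffixed `nu.su.mu:.prud.ka:.mi` (6 syllables):
  Weights: 4 prud H, 5 ka: H, 6 mi L.
  The penult (syllable 5, ka:) is heavy, so it takes stress.
  → primary stress on syllable 5.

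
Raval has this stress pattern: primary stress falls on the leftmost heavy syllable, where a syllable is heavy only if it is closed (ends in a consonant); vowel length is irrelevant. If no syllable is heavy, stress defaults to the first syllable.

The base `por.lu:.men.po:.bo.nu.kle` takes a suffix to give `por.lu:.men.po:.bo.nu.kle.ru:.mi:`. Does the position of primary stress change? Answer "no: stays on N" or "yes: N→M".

no: stays on 1

Base `por.lu:.men.po:.bo.nu.kle` (7 syllables):
  Weights: 1 por H, 2 lu: L, 3 men H, 4 po: L, 5 bo L, 6 nu L, 7 kle L.
  Heavy syllables in the domain: 1, 3. The leftmost is syllable 1 (por).
  → primary stress on syllable 1.
Suffixed `por.lu:.men.po:.bo.nu.kle.ru:.mi:` (9 syllables):
  Weights: 1 por H, 2 lu: L, 3 men H, 4 po: L, 5 bo L, 6 nu L, 7 kle L, 8 ru: L, 9 mi: L.
  Heavy syllables in the domain: 1, 3. The leftmost is syllable 1 (por).
  → primary stress on syllable 1.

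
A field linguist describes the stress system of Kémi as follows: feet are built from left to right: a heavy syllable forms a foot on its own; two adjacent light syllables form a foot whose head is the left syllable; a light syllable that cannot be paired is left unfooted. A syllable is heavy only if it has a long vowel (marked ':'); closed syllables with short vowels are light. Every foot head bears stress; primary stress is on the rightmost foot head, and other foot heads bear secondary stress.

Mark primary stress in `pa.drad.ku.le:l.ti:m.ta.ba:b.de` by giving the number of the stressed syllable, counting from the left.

7

Weights: 1 pa L, 2 drad L, 3 ku L, 4 le:l H, 5 ti:m H, 6 ta L, 7 ba:b H, 8 de L.
Parse left to right (heavy = foot alone; LL = one foot; stranded L unfooted): (ˈpa.drad) ku (ˈle:l) (ˈti:m) ta (ˈba:b) de.
Foot heads: 1, 4, 5, 7.
Primary stress on the rightmost head = syllable 7.
Primary stress: syllable 7 → pa.drad.ku.le:l.ti:m.ta.ˈba:b.de.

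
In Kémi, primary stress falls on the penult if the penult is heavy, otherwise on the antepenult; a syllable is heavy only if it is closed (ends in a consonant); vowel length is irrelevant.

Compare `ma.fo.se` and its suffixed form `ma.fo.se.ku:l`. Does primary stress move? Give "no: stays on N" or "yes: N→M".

yes: 1→2

Base `ma.fo.se` (3 syllables):
  Weights: 1 ma L, 2 fo L, 3 se L.
  The penult (syllable 2, fo) is light, so stress falls on the antepenult (syllable 1, ma).
  → primary stress on syllable 1.
Suffixed `ma.fo.se.ku:l` (4 syllables):
  Weights: 2 fo L, 3 se L, 4 ku:l H.
  The penult (syllable 3, se) is light, so stress falls on the antepenult (syllable 2, fo).
  → primary stress on syllable 2.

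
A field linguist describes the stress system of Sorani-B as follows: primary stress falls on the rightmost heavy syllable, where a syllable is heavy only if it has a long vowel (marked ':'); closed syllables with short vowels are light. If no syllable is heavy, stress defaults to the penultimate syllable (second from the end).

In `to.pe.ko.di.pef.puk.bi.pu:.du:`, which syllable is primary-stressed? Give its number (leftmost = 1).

Weights: 1 to L, 2 pe L, 3 ko L, 4 di L, 5 pef L, 6 puk L, 7 bi L, 8 pu: H, 9 du: H.
Heavy syllables in the domain: 8, 9. The rightmost is syllable 9 (du:).
Primary stress: syllable 9 → to.pe.ko.di.pef.puk.bi.pu:.ˈdu:.

9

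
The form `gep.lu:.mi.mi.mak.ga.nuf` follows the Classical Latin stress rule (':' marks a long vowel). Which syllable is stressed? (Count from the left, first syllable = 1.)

Classical Latin: stress the penult if heavy (long vowel or closed), else the antepenult.
Weights: 5 mak H, 6 ga L, 7 nuf H.
The penult (syllable 6, ga) is light, so stress falls on the antepenult (syllable 5, mak).
Stress on syllable 5: gep.lu:.mi.mi.ˈmak.ga.nuf.

5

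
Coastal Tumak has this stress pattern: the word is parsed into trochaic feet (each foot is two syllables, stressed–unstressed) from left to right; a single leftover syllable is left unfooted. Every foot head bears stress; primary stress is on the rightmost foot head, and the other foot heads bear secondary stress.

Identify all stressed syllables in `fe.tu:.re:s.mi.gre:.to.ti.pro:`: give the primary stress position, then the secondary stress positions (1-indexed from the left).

Parse left to right into trochaic (ˈσσ) feet: (ˈfe.tu:) (ˈre:s.mi) (ˈgre:.to) (ˈti.pro:).
Foot heads (stressed positions): 1, 3, 5, 7.
End Rule Rightmost: primary stress on the rightmost head = syllable 7.
Secondary stress on 1, 3, 5: ˌfe.tu:.ˌre:s.mi.ˌgre:.to.ˈti.pro:.

primary 7, secondary 1, 3, 5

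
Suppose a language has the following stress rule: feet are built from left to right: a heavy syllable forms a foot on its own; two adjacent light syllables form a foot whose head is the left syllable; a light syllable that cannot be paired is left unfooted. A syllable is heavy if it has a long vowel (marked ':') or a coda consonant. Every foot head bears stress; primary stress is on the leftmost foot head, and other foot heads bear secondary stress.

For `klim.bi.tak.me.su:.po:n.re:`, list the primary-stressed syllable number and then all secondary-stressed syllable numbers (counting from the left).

primary 1, secondary 3, 5, 6, 7

Weights: 1 klim H, 2 bi L, 3 tak H, 4 me L, 5 su: H, 6 po:n H, 7 re: H.
Parse left to right (heavy = foot alone; LL = one foot; stranded L unfooted): (ˈklim) bi (ˈtak) me (ˈsu:) (ˈpo:n) (ˈre:).
Foot heads: 1, 3, 5, 6, 7.
Primary stress on the leftmost head = syllable 1.
Secondary stress on 3, 5, 6, 7: ˈklim.bi.ˌtak.me.ˌsu:.ˌpo:n.ˌre:.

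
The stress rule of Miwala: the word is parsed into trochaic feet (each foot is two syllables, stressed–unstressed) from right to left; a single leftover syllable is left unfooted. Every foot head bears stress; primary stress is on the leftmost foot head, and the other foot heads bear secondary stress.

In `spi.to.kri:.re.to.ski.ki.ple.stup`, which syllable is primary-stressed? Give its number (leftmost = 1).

2

Parse right to left into trochaic (ˈσσ) feet: spi (ˈto.kri:) (ˈre.to) (ˈski.ki) (ˈple.stup). Syllable 1 is left unfooted.
Foot heads (stressed positions): 2, 4, 6, 8.
End Rule Leftmost: primary stress on the leftmost head = syllable 2.
Primary stress: syllable 2 → spi.ˈto.kri:.re.to.ski.ki.ple.stup.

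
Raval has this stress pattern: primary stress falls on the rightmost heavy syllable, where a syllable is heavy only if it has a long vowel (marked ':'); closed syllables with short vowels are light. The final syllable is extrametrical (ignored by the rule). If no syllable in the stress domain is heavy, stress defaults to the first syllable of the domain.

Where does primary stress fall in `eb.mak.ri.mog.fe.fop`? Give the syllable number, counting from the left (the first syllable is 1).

The final syllable (6, fop) is extrametrical; the stress domain is syllables 1–5.
Weights: 1 eb L, 2 mak L, 3 ri L, 4 mog L, 5 fe L.
No heavy syllable in the domain; default to the first syllable of the domain = syllable 1.
Primary stress: syllable 1 → ˈeb.mak.ri.mog.fe.fop.

1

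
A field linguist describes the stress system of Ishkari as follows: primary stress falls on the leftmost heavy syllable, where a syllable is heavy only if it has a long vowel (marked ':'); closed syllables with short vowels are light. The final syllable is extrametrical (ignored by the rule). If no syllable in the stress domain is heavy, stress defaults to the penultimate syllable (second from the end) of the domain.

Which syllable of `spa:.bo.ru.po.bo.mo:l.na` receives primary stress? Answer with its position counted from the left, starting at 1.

The final syllable (7, na) is extrametrical; the stress domain is syllables 1–6.
Weights: 1 spa: H, 2 bo L, 3 ru L, 4 po L, 5 bo L, 6 mo:l H.
Heavy syllables in the domain: 1, 6. The leftmost is syllable 1 (spa:).
Primary stress: syllable 1 → ˈspa:.bo.ru.po.bo.mo:l.na.

1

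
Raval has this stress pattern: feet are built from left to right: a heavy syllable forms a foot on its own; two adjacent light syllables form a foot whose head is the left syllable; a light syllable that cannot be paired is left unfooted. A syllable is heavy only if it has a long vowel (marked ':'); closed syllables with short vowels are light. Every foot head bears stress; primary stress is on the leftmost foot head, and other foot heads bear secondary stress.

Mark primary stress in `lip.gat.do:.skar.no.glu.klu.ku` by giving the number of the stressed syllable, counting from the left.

1

Weights: 1 lip L, 2 gat L, 3 do: H, 4 skar L, 5 no L, 6 glu L, 7 klu L, 8 ku L.
Parse left to right (heavy = foot alone; LL = one foot; stranded L unfooted): (ˈlip.gat) (ˈdo:) (ˈskar.no) (ˈglu.klu) ku.
Foot heads: 1, 3, 4, 6.
Primary stress on the leftmost head = syllable 1.
Primary stress: syllable 1 → ˈlip.gat.do:.skar.no.glu.klu.ku.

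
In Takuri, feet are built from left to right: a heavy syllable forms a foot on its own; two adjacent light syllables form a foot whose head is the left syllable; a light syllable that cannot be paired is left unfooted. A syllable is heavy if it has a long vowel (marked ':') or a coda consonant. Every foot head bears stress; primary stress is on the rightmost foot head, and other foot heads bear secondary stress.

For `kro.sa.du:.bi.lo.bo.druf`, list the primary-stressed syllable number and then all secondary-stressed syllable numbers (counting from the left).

primary 7, secondary 1, 3, 4

Weights: 1 kro L, 2 sa L, 3 du: H, 4 bi L, 5 lo L, 6 bo L, 7 druf H.
Parse left to right (heavy = foot alone; LL = one foot; stranded L unfooted): (ˈkro.sa) (ˈdu:) (ˈbi.lo) bo (ˈdruf).
Foot heads: 1, 3, 4, 7.
Primary stress on the rightmost head = syllable 7.
Secondary stress on 1, 3, 4: ˌkro.sa.ˌdu:.ˌbi.lo.bo.ˈdruf.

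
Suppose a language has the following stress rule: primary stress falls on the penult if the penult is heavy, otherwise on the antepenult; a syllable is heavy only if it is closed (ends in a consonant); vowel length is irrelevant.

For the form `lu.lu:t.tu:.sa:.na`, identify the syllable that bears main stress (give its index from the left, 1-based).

Weights: 3 tu: L, 4 sa: L, 5 na L.
The penult (syllable 4, sa:) is light, so stress falls on the antepenult (syllable 3, tu:).
Primary stress: syllable 3 → lu.lu:t.ˈtu:.sa:.na.

3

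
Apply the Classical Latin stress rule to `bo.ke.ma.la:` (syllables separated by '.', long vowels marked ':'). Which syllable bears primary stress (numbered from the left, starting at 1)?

Classical Latin: stress the penult if heavy (long vowel or closed), else the antepenult.
Weights: 2 ke L, 3 ma L, 4 la: H.
The penult (syllable 3, ma) is light, so stress falls on the antepenult (syllable 2, ke).
Stress on syllable 2: bo.ˈke.ma.la:.

2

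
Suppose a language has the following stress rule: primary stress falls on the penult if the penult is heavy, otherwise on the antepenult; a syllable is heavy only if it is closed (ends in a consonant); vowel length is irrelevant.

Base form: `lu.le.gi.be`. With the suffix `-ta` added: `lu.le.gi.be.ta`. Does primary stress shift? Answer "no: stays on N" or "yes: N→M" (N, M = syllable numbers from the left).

Base `lu.le.gi.be` (4 syllables):
  Weights: 2 le L, 3 gi L, 4 be L.
  The penult (syllable 3, gi) is light, so stress falls on the antepenult (syllable 2, le).
  → primary stress on syllable 2.
Suffixed `lu.le.gi.be.ta` (5 syllables):
  Weights: 3 gi L, 4 be L, 5 ta L.
  The penult (syllable 4, be) is light, so stress falls on the antepenult (syllable 3, gi).
  → primary stress on syllable 3.

yes: 2→3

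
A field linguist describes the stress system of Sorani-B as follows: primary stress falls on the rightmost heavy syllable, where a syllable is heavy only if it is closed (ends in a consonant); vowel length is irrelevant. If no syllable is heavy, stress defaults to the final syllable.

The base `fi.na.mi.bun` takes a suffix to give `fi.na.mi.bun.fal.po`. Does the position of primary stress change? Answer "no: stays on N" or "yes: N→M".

yes: 4→5

Base `fi.na.mi.bun` (4 syllables):
  Weights: 1 fi L, 2 na L, 3 mi L, 4 bun H.
  Heavy syllables in the domain: 4. The rightmost is syllable 4 (bun).
  → primary stress on syllable 4.
Suffixed `fi.na.mi.bun.fal.po` (6 syllables):
  Weights: 1 fi L, 2 na L, 3 mi L, 4 bun H, 5 fal H, 6 po L.
  Heavy syllables in the domain: 4, 5. The rightmost is syllable 5 (fal).
  → primary stress on syllable 5.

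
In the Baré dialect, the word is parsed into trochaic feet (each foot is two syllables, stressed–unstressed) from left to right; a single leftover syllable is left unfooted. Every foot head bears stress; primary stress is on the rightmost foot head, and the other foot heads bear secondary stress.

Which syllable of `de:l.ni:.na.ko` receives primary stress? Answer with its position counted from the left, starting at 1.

Parse left to right into trochaic (ˈσσ) feet: (ˈde:l.ni:) (ˈna.ko).
Foot heads (stressed positions): 1, 3.
End Rule Rightmost: primary stress on the rightmost head = syllable 3.
Primary stress: syllable 3 → de:l.ni:.ˈna.ko.

3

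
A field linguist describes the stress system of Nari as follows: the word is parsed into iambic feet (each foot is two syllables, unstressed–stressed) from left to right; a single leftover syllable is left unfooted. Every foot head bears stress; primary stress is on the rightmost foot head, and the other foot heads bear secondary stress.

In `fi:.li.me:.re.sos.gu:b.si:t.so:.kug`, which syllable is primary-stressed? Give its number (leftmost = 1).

Parse left to right into iambic (σˈσ) feet: (fi:.ˈli) (me:.ˈre) (sos.ˈgu:b) (si:t.ˈso:) kug. Syllable 9 is left unfooted.
Foot heads (stressed positions): 2, 4, 6, 8.
End Rule Rightmost: primary stress on the rightmost head = syllable 8.
Primary stress: syllable 8 → fi:.li.me:.re.sos.gu:b.si:t.ˈso:.kug.

8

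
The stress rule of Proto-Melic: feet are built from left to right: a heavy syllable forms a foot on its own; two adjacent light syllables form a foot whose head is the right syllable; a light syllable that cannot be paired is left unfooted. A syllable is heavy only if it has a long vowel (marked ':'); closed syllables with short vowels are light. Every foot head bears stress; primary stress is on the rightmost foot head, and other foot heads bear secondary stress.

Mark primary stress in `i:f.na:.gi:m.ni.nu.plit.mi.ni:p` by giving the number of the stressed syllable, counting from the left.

Weights: 1 i:f H, 2 na: H, 3 gi:m H, 4 ni L, 5 nu L, 6 plit L, 7 mi L, 8 ni:p H.
Parse left to right (heavy = foot alone; LL = one foot; stranded L unfooted): (ˈi:f) (ˈna:) (ˈgi:m) (ni.ˈnu) (plit.ˈmi) (ˈni:p).
Foot heads: 1, 2, 3, 5, 7, 8.
Primary stress on the rightmost head = syllable 8.
Primary stress: syllable 8 → i:f.na:.gi:m.ni.nu.plit.mi.ˈni:p.

8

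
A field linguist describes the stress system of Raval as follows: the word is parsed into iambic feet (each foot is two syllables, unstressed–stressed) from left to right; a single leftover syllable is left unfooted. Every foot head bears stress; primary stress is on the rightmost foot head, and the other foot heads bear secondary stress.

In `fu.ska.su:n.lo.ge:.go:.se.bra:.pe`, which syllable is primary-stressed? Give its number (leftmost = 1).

Parse left to right into iambic (σˈσ) feet: (fu.ˈska) (su:n.ˈlo) (ge:.ˈgo:) (se.ˈbra:) pe. Syllable 9 is left unfooted.
Foot heads (stressed positions): 2, 4, 6, 8.
End Rule Rightmost: primary stress on the rightmost head = syllable 8.
Primary stress: syllable 8 → fu.ska.su:n.lo.ge:.go:.se.ˈbra:.pe.

8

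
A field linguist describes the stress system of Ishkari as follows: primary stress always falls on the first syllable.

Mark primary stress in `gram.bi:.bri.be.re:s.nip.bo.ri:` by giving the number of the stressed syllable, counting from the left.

1

The word has 8 syllables; the first syllable is syllable 1 (gram).
Primary stress: syllable 1 → ˈgram.bi:.bri.be.re:s.nip.bo.ri:.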